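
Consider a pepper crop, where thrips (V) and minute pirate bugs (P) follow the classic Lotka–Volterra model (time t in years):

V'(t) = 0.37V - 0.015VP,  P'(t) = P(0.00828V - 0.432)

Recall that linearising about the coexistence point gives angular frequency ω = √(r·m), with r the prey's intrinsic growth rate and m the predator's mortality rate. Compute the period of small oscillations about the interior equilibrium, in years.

T ≈ 15.7 years

Here r = 0.37 and m = 0.432, so r·m = 0.16.
ω = √0.16 = 0.4 per year, hence T = 2π/ω ≈ 15.7 years.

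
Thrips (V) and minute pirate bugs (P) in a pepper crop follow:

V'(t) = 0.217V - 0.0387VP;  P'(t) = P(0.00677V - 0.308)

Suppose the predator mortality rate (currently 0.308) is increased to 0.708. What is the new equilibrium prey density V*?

At the interior fixed point, setting dP/dt = 0 with P > 0 fixes V* = (predator death rate)/(VP coefficient) — independent of the other coefficients.
With the change, V* = 0.708/0.00677 = 105; it rises from 45.5.

V* ≈ 105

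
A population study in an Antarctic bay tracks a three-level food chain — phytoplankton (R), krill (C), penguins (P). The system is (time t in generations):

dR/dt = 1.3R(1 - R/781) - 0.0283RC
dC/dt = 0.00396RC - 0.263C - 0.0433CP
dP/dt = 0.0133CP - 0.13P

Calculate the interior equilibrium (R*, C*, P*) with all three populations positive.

R* ≈ 615, C* ≈ 9.77, P* ≈ 50.2

From dP/dt = 0: 0.0133C* = 0.13, so C* = 9.77.
From dR/dt = 0: 1.3(1 - R*/781) = 0.0283·9.77, giving R* = 781·(1 - 0.213) = 615.
From dC/dt = 0: 0.00396·615 - 0.263 = 0.0433P*, so P* = 2.17/0.0433 = 50.2.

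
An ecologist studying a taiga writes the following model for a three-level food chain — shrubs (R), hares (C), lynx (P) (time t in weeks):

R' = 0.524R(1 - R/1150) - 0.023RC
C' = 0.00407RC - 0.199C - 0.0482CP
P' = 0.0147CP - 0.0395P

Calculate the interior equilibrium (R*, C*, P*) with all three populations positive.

R* ≈ 1010, C* ≈ 2.69, P* ≈ 81.5

From dP/dt = 0: 0.0147C* = 0.0395, so C* = 2.69.
From dR/dt = 0: 0.524(1 - R*/1150) = 0.023·2.69, giving R* = 1150·(1 - 0.118) = 1010.
From dC/dt = 0: 0.00407·1010 - 0.199 = 0.0482P*, so P* = 3.93/0.0482 = 81.5.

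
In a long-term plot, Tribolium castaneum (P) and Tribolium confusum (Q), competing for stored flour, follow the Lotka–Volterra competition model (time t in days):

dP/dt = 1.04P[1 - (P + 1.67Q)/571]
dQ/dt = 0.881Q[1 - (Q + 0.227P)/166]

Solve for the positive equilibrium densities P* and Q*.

Setting both brackets to zero gives the nullclines P + 1.67Q = 571 and 0.227P + Q = 166.
Substituting Q = 166 - 0.227P into the first: P(1 - 1.67·0.227) = 571 - 1.67·166.
So P* = 294/0.621 = 473, and then Q* = 166 - 0.227·473 = 58.6.

P* ≈ 473, Q* ≈ 58.6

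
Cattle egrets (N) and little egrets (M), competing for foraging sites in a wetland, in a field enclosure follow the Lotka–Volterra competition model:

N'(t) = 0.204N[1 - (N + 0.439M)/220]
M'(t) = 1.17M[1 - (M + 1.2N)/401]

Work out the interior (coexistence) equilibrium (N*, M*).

N* ≈ 92.9, M* ≈ 290

Setting both brackets to zero gives the nullclines N + 0.439M = 220 and 1.2N + M = 401.
Substituting M = 401 - 1.2N into the first: N(1 - 0.439·1.2) = 220 - 0.439·401.
So N* = 44/0.473 = 92.9, and then M* = 401 - 1.2·92.9 = 290.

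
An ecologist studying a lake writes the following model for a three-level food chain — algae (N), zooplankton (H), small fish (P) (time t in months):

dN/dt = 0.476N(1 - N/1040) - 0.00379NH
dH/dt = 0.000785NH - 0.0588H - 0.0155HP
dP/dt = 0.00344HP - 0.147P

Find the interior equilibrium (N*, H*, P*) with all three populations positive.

N* ≈ 686, H* ≈ 42.7, P* ≈ 31

From dP/dt = 0: 0.00344H* = 0.147, so H* = 42.7.
From dN/dt = 0: 0.476(1 - N*/1040) = 0.00379·42.7, giving N* = 1040·(1 - 0.34) = 686.
From dH/dt = 0: 0.000785·686 - 0.0588 = 0.0155P*, so P* = 0.48/0.0155 = 31.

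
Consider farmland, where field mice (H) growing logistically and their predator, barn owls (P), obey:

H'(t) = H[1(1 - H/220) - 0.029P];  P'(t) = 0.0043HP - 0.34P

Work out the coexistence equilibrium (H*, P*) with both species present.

From dP/dt = 0 with P > 0: 0.0043H* = 0.34, so H* = 79.1.
Substitute into dH/dt = 0: 1(1 - 79.1/220) = 0.029P*.
The bracket is 0.641, giving P* = 0.641/0.029 = 22.1.

H* ≈ 79.1, P* ≈ 22.1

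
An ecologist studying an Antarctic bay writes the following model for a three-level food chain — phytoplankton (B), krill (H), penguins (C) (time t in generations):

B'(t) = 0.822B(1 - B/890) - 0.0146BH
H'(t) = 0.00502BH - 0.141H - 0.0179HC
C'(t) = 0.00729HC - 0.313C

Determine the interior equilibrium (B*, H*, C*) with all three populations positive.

B* ≈ 211, H* ≈ 42.9, C* ≈ 51.4

From dC/dt = 0: 0.00729H* = 0.313, so H* = 42.9.
From dB/dt = 0: 0.822(1 - B*/890) = 0.0146·42.9, giving B* = 890·(1 - 0.763) = 211.
From dH/dt = 0: 0.00502·211 - 0.141 = 0.0179C*, so C* = 0.92/0.0179 = 51.4.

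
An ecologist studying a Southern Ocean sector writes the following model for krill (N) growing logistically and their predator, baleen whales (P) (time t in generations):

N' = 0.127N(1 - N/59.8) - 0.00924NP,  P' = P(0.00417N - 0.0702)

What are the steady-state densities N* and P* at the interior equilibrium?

N* ≈ 16.8, P* ≈ 9.88

From dP/dt = 0 with P > 0: 0.00417N* = 0.0702, so N* = 16.8.
Substitute into dN/dt = 0: 0.127(1 - 16.8/59.8) = 0.00924P*.
The bracket is 0.718, giving P* = 0.0912/0.00924 = 9.88.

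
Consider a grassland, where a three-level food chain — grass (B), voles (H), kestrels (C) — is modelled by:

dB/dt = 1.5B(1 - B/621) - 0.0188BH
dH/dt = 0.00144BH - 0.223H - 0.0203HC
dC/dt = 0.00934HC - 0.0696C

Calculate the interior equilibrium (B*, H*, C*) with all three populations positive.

B* ≈ 563, H* ≈ 7.45, C* ≈ 29

From dC/dt = 0: 0.00934H* = 0.0696, so H* = 7.45.
From dB/dt = 0: 1.5(1 - B*/621) = 0.0188·7.45, giving B* = 621·(1 - 0.0934) = 563.
From dH/dt = 0: 0.00144·563 - 0.223 = 0.0203C*, so C* = 0.588/0.0203 = 29.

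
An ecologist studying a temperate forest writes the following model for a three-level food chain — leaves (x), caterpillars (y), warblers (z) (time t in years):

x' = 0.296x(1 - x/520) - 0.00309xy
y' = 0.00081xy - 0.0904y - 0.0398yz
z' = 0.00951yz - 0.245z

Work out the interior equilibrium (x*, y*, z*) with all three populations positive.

From dz/dt = 0: 0.00951y* = 0.245, so y* = 25.8.
From dx/dt = 0: 0.296(1 - x*/520) = 0.00309·25.8, giving x* = 520·(1 - 0.269) = 380.
From dy/dt = 0: 0.00081·380 - 0.0904 = 0.0398z*, so z* = 0.218/0.0398 = 5.47.

x* ≈ 380, y* ≈ 25.8, z* ≈ 5.47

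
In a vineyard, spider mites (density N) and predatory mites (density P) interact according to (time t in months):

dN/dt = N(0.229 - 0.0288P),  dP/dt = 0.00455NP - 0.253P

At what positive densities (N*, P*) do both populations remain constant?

Set dP/dt = 0 with P > 0: 0.00455N - 0.253 = 0, so N* = 0.253/0.00455 = 55.6.
Set dN/dt = 0 with N > 0: 0.229 - 0.0288P = 0, so P* = 0.229/0.0288 = 7.95.

N* ≈ 55.6, P* ≈ 7.95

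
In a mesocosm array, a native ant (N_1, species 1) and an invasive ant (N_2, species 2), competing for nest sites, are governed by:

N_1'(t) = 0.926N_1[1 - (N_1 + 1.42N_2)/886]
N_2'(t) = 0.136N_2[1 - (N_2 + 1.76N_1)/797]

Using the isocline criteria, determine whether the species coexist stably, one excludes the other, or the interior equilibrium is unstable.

Compare the nullcline intercepts: K1/α12 = 886/1.42 = 624 < K2 = 797; K2/α21 = 797/1.76 = 453 < K1 = 886.
Since both are reversed, neither can invade when rare; the interior point is a saddle.

unstable coexistence (outcome depends on initial conditions)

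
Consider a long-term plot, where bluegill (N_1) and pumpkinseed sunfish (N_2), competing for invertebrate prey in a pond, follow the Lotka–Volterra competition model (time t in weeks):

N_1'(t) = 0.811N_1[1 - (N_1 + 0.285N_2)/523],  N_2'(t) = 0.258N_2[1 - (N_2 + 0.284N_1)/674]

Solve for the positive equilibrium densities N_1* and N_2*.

N_1* ≈ 360, N_2* ≈ 572

Setting both brackets to zero gives the nullclines N_1 + 0.285N_2 = 523 and 0.284N_1 + N_2 = 674.
Substituting N_2 = 674 - 0.284N_1 into the first: N_1(1 - 0.285·0.284) = 523 - 0.285·674.
So N_1* = 331/0.919 = 360, and then N_2* = 674 - 0.284·360 = 572.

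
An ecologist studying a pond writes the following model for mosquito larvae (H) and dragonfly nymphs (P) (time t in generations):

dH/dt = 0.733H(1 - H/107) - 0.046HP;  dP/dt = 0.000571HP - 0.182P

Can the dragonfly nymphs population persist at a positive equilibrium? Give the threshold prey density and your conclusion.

The predator equation gives dP/dt > 0 only when H > 0.182/0.000571 = 319.
Without the predator, H → K = 107. Since 107 < 319, the predator cannot invade.

Threshold H = 319; K < 319, so no, the predator goes extinct.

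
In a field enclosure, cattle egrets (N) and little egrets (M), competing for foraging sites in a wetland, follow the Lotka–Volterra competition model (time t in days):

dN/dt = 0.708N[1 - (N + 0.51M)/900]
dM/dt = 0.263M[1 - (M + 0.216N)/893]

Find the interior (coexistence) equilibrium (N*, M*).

N* ≈ 500, M* ≈ 785

Setting both brackets to zero gives the nullclines N + 0.51M = 900 and 0.216N + M = 893.
Substituting M = 893 - 0.216N into the first: N(1 - 0.51·0.216) = 900 - 0.51·893.
So N* = 445/0.89 = 500, and then M* = 893 - 0.216·500 = 785.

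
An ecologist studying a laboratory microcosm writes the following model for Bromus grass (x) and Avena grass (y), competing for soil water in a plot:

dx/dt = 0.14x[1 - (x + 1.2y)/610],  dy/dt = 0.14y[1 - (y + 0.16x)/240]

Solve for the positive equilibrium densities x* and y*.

x* ≈ 399, y* ≈ 176

Setting both brackets to zero gives the nullclines x + 1.2y = 610 and 0.16x + y = 240.
Substituting y = 240 - 0.16x into the first: x(1 - 1.2·0.16) = 610 - 1.2·240.
So x* = 322/0.808 = 399, and then y* = 240 - 0.16·399 = 176.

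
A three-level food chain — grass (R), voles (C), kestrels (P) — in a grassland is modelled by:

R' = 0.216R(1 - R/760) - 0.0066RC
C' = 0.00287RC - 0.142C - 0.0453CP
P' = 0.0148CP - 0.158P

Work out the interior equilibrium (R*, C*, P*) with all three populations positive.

R* ≈ 512, C* ≈ 10.7, P* ≈ 29.3

From dP/dt = 0: 0.0148C* = 0.158, so C* = 10.7.
From dR/dt = 0: 0.216(1 - R*/760) = 0.0066·10.7, giving R* = 760·(1 - 0.326) = 512.
From dC/dt = 0: 0.00287·512 - 0.142 = 0.0453P*, so P* = 1.33/0.0453 = 29.3.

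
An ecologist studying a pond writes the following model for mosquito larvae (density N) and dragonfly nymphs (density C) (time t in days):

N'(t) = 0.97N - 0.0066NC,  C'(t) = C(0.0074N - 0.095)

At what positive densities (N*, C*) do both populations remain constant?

Set dC/dt = 0 with C > 0: 0.0074N - 0.095 = 0, so N* = 0.095/0.0074 = 12.8.
Set dN/dt = 0 with N > 0: 0.97 - 0.0066C = 0, so C* = 0.97/0.0066 = 147.

N* ≈ 12.8, C* ≈ 147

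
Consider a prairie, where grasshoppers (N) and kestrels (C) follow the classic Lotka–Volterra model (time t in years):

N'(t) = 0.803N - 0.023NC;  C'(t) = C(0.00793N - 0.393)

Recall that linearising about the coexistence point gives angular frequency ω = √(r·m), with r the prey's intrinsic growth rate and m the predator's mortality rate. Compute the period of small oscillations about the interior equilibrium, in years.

Here r = 0.803 and m = 0.393, so r·m = 0.316.
ω = √0.316 = 0.562 per year, hence T = 2π/ω ≈ 11.2 years.

T ≈ 11.2 years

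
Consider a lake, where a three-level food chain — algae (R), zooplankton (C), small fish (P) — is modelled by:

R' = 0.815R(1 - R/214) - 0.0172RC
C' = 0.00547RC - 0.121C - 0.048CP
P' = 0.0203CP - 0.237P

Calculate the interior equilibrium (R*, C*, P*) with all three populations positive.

From dP/dt = 0: 0.0203C* = 0.237, so C* = 11.7.
From dR/dt = 0: 0.815(1 - R*/214) = 0.0172·11.7, giving R* = 214·(1 - 0.246) = 161.
From dC/dt = 0: 0.00547·161 - 0.121 = 0.048P*, so P* = 0.761/0.048 = 15.9.

R* ≈ 161, C* ≈ 11.7, P* ≈ 15.9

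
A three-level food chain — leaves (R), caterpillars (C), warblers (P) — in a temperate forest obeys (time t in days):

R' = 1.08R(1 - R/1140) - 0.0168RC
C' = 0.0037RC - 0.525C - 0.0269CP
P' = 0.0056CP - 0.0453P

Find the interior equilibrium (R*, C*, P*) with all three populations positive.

R* ≈ 997, C* ≈ 8.09, P* ≈ 118

From dP/dt = 0: 0.0056C* = 0.0453, so C* = 8.09.
From dR/dt = 0: 1.08(1 - R*/1140) = 0.0168·8.09, giving R* = 1140·(1 - 0.126) = 997.
From dC/dt = 0: 0.0037·997 - 0.525 = 0.0269P*, so P* = 3.16/0.0269 = 118.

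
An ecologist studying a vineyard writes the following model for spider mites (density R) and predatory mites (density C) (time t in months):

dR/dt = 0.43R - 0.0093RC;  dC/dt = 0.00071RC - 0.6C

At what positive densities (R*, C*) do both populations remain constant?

Set dC/dt = 0 with C > 0: 0.00071R - 0.6 = 0, so R* = 0.6/0.00071 = 845.
Set dR/dt = 0 with R > 0: 0.43 - 0.0093C = 0, so C* = 0.43/0.0093 = 46.2.

R* ≈ 845, C* ≈ 46.2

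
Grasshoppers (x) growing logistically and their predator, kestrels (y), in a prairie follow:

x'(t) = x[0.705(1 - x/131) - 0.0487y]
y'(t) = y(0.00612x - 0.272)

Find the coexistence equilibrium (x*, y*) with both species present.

x* ≈ 44.4, y* ≈ 9.56

From dy/dt = 0 with y > 0: 0.00612x* = 0.272, so x* = 44.4.
Substitute into dx/dt = 0: 0.705(1 - 44.4/131) = 0.0487y*.
The bracket is 0.661, giving y* = 0.466/0.0487 = 9.56.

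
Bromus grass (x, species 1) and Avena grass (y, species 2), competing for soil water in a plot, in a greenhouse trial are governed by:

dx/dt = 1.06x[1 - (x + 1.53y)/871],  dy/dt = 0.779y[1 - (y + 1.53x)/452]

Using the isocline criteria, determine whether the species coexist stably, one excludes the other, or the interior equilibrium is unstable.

species 1 excludes species 2

Compare the nullcline intercepts: K1/α12 = 871/1.53 = 569 > K2 = 452; K2/α21 = 452/1.53 = 295 < K1 = 871.
Since the inequalities point opposite ways, species 1 can invade but species 2 cannot.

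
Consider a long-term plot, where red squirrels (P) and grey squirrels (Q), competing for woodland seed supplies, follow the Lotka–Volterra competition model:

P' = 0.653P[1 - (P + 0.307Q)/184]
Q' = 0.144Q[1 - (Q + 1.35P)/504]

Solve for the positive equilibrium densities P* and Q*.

P* ≈ 50, Q* ≈ 437

Setting both brackets to zero gives the nullclines P + 0.307Q = 184 and 1.35P + Q = 504.
Substituting Q = 504 - 1.35P into the first: P(1 - 0.307·1.35) = 184 - 0.307·504.
So P* = 29.3/0.586 = 50, and then Q* = 504 - 1.35·50 = 437.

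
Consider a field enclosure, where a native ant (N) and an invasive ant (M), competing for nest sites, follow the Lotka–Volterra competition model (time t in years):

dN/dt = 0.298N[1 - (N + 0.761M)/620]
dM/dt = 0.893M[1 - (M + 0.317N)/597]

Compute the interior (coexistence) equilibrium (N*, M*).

N* ≈ 218, M* ≈ 528

Setting both brackets to zero gives the nullclines N + 0.761M = 620 and 0.317N + M = 597.
Substituting M = 597 - 0.317N into the first: N(1 - 0.761·0.317) = 620 - 0.761·597.
So N* = 166/0.759 = 218, and then M* = 597 - 0.317·218 = 528.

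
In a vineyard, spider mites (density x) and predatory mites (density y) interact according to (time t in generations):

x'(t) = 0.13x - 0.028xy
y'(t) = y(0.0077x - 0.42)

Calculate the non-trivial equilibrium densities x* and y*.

x* ≈ 54.5, y* ≈ 4.64

Set dy/dt = 0 with y > 0: 0.0077x - 0.42 = 0, so x* = 0.42/0.0077 = 54.5.
Set dx/dt = 0 with x > 0: 0.13 - 0.028y = 0, so y* = 0.13/0.028 = 4.64.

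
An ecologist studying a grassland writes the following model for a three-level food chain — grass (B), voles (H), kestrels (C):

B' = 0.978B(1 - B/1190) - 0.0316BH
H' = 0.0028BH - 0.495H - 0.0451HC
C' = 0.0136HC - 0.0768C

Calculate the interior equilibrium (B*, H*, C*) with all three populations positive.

B* ≈ 973, H* ≈ 5.65, C* ≈ 49.4

From dC/dt = 0: 0.0136H* = 0.0768, so H* = 5.65.
From dB/dt = 0: 0.978(1 - B*/1190) = 0.0316·5.65, giving B* = 1190·(1 - 0.182) = 973.
From dH/dt = 0: 0.0028·973 - 0.495 = 0.0451C*, so C* = 2.23/0.0451 = 49.4.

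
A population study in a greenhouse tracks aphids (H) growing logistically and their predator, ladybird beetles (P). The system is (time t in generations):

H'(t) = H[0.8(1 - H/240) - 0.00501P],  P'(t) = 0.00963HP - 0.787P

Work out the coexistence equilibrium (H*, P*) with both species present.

From dP/dt = 0 with P > 0: 0.00963H* = 0.787, so H* = 81.7.
Substitute into dH/dt = 0: 0.8(1 - 81.7/240) = 0.00501P*.
The bracket is 0.659, giving P* = 0.528/0.00501 = 105.

H* ≈ 81.7, P* ≈ 105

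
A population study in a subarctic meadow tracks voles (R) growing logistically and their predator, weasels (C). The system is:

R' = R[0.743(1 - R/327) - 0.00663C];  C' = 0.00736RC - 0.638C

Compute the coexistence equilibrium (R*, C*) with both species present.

From dC/dt = 0 with C > 0: 0.00736R* = 0.638, so R* = 86.7.
Substitute into dR/dt = 0: 0.743(1 - 86.7/327) = 0.00663C*.
The bracket is 0.735, giving C* = 0.546/0.00663 = 82.4.

R* ≈ 86.7, C* ≈ 82.4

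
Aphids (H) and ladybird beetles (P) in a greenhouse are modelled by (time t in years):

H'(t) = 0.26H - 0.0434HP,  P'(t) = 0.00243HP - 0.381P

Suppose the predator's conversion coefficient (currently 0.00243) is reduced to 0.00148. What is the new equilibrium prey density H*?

H* ≈ 257

At the interior fixed point, setting dP/dt = 0 with P > 0 fixes H* = (predator death rate)/(HP coefficient) — independent of the other coefficients.
With the change, H* = 0.381/0.00148 = 257; it rises from 157.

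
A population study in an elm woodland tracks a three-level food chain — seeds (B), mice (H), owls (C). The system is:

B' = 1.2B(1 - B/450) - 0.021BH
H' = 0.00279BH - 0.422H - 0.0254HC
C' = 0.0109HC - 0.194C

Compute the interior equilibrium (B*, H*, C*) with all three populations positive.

From dC/dt = 0: 0.0109H* = 0.194, so H* = 17.8.
From dB/dt = 0: 1.2(1 - B*/450) = 0.021·17.8, giving B* = 450·(1 - 0.311) = 310.
From dH/dt = 0: 0.00279·310 - 0.422 = 0.0254C*, so C* = 0.442/0.0254 = 17.4.

B* ≈ 310, H* ≈ 17.8, C* ≈ 17.4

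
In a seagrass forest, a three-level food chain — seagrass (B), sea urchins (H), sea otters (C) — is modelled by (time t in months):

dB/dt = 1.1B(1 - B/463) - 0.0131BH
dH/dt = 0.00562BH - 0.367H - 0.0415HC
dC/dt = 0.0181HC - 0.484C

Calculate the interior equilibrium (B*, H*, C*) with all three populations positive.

From dC/dt = 0: 0.0181H* = 0.484, so H* = 26.7.
From dB/dt = 0: 1.1(1 - B*/463) = 0.0131·26.7, giving B* = 463·(1 - 0.318) = 316.
From dH/dt = 0: 0.00562·316 - 0.367 = 0.0415C*, so C* = 1.41/0.0415 = 33.9.

B* ≈ 316, H* ≈ 26.7, C* ≈ 33.9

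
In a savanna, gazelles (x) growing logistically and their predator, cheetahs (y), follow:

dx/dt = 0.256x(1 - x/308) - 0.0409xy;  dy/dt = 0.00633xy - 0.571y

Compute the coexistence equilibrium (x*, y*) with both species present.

x* ≈ 90.2, y* ≈ 4.43

From dy/dt = 0 with y > 0: 0.00633x* = 0.571, so x* = 90.2.
Substitute into dx/dt = 0: 0.256(1 - 90.2/308) = 0.0409y*.
The bracket is 0.707, giving y* = 0.181/0.0409 = 4.43.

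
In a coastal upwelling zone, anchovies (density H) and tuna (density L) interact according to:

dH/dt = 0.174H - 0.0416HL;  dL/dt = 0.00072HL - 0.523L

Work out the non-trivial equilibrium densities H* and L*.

Set dL/dt = 0 with L > 0: 0.00072H - 0.523 = 0, so H* = 0.523/0.00072 = 726.
Set dH/dt = 0 with H > 0: 0.174 - 0.0416L = 0, so L* = 0.174/0.0416 = 4.18.

H* ≈ 726, L* ≈ 4.18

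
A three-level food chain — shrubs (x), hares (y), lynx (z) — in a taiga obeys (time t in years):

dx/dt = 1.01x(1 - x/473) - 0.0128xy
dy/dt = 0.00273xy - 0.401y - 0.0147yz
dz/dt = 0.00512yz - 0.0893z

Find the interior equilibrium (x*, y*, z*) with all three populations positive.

x* ≈ 368, y* ≈ 17.4, z* ≈ 41.1

From dz/dt = 0: 0.00512y* = 0.0893, so y* = 17.4.
From dx/dt = 0: 1.01(1 - x*/473) = 0.0128·17.4, giving x* = 473·(1 - 0.221) = 368.
From dy/dt = 0: 0.00273·368 - 0.401 = 0.0147z*, so z* = 0.605/0.0147 = 41.1.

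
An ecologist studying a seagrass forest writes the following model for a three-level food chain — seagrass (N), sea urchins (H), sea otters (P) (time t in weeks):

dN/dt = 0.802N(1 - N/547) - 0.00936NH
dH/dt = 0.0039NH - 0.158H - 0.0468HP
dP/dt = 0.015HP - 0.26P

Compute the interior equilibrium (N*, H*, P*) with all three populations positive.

From dP/dt = 0: 0.015H* = 0.26, so H* = 17.3.
From dN/dt = 0: 0.802(1 - N*/547) = 0.00936·17.3, giving N* = 547·(1 - 0.202) = 436.
From dH/dt = 0: 0.0039·436 - 0.158 = 0.0468P*, so P* = 1.54/0.0468 = 33.

N* ≈ 436, H* ≈ 17.3, P* ≈ 33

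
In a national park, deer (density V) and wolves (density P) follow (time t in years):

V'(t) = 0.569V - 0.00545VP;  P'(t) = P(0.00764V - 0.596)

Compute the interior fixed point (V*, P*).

V* ≈ 78, P* ≈ 104

Set dP/dt = 0 with P > 0: 0.00764V - 0.596 = 0, so V* = 0.596/0.00764 = 78.
Set dV/dt = 0 with V > 0: 0.569 - 0.00545P = 0, so P* = 0.569/0.00545 = 104.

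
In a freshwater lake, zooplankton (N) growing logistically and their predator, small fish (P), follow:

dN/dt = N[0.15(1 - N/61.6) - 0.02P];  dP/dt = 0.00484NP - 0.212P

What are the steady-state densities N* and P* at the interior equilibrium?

From dP/dt = 0 with P > 0: 0.00484N* = 0.212, so N* = 43.8.
Substitute into dN/dt = 0: 0.15(1 - 43.8/61.6) = 0.02P*.
The bracket is 0.289, giving P* = 0.0433/0.02 = 2.17.

N* ≈ 43.8, P* ≈ 2.17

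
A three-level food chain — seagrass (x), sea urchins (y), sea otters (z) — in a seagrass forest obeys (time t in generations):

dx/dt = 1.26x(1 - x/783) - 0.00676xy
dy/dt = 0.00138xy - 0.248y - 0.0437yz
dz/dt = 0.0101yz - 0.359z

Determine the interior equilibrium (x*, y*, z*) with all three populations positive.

From dz/dt = 0: 0.0101y* = 0.359, so y* = 35.5.
From dx/dt = 0: 1.26(1 - x*/783) = 0.00676·35.5, giving x* = 783·(1 - 0.191) = 634.
From dy/dt = 0: 0.00138·634 - 0.248 = 0.0437z*, so z* = 0.626/0.0437 = 14.3.

x* ≈ 634, y* ≈ 35.5, z* ≈ 14.3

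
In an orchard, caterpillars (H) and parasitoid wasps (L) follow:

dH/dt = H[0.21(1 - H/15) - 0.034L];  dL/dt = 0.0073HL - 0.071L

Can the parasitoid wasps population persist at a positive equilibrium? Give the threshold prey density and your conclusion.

The predator equation gives dL/dt > 0 only when H > 0.071/0.0073 = 9.73.
Without the predator, H → K = 15. Since 15 > 9.73, the predator can invade and persist.

Threshold H = 9.73; K > 9.73, so yes, the predator persists.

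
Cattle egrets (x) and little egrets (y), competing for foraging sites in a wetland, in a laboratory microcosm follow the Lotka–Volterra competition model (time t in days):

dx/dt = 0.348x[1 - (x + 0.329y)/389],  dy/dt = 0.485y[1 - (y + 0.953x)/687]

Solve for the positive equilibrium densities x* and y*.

x* ≈ 237, y* ≈ 461

Setting both brackets to zero gives the nullclines x + 0.329y = 389 and 0.953x + y = 687.
Substituting y = 687 - 0.953x into the first: x(1 - 0.329·0.953) = 389 - 0.329·687.
So x* = 163/0.686 = 237, and then y* = 687 - 0.953·237 = 461.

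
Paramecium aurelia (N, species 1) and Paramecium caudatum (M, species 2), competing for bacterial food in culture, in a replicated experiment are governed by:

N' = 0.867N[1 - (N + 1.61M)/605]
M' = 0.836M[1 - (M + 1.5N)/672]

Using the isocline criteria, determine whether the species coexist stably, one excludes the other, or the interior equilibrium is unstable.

unstable coexistence (outcome depends on initial conditions)

Compare the nullcline intercepts: K1/α12 = 605/1.61 = 376 < K2 = 672; K2/α21 = 672/1.5 = 448 < K1 = 605.
Since both are reversed, neither can invade when rare; the interior point is a saddle.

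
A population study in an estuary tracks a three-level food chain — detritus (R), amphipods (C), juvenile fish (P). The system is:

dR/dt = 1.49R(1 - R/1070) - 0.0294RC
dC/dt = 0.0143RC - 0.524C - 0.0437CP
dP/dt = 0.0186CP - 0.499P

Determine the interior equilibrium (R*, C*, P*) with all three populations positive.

From dP/dt = 0: 0.0186C* = 0.499, so C* = 26.8.
From dR/dt = 0: 1.49(1 - R*/1070) = 0.0294·26.8, giving R* = 1070·(1 - 0.529) = 504.
From dC/dt = 0: 0.0143·504 - 0.524 = 0.0437P*, so P* = 6.68/0.0437 = 153.

R* ≈ 504, C* ≈ 26.8, P* ≈ 153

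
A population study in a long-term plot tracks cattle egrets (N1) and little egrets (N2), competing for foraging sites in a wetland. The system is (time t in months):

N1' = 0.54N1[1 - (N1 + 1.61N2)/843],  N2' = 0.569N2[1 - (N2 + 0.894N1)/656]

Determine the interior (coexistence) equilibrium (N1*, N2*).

N1* ≈ 485, N2* ≈ 222

Setting both brackets to zero gives the nullclines N1 + 1.61N2 = 843 and 0.894N1 + N2 = 656.
Substituting N2 = 656 - 0.894N1 into the first: N1(1 - 1.61·0.894) = 843 - 1.61·656.
So N1* = -213/-0.439 = 485, and then N2* = 656 - 0.894·485 = 222.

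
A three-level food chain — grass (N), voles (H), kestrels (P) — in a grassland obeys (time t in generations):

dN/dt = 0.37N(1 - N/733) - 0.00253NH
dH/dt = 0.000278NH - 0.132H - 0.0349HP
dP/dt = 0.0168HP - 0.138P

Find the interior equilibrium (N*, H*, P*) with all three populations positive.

From dP/dt = 0: 0.0168H* = 0.138, so H* = 8.21.
From dN/dt = 0: 0.37(1 - N*/733) = 0.00253·8.21, giving N* = 733·(1 - 0.0562) = 692.
From dH/dt = 0: 0.000278·692 - 0.132 = 0.0349P*, so P* = 0.0603/0.0349 = 1.73.

N* ≈ 692, H* ≈ 8.21, P* ≈ 1.73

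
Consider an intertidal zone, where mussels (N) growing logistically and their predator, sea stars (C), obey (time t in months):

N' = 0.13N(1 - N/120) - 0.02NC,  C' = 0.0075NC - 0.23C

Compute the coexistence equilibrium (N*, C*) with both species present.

N* ≈ 30.7, C* ≈ 4.84

From dC/dt = 0 with C > 0: 0.0075N* = 0.23, so N* = 30.7.
Substitute into dN/dt = 0: 0.13(1 - 30.7/120) = 0.02C*.
The bracket is 0.744, giving C* = 0.0968/0.02 = 4.84.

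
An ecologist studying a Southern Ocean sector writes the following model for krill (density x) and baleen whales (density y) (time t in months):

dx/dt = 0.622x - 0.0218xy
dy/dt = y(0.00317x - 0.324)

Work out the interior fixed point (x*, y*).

x* ≈ 102, y* ≈ 28.5

Set dy/dt = 0 with y > 0: 0.00317x - 0.324 = 0, so x* = 0.324/0.00317 = 102.
Set dx/dt = 0 with x > 0: 0.622 - 0.0218y = 0, so y* = 0.622/0.0218 = 28.5.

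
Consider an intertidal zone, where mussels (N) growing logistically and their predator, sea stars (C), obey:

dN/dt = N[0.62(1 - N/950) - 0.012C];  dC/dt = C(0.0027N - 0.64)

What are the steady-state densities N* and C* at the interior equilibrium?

From dC/dt = 0 with C > 0: 0.0027N* = 0.64, so N* = 237.
Substitute into dN/dt = 0: 0.62(1 - 237/950) = 0.012C*.
The bracket is 0.75, giving C* = 0.465/0.012 = 38.8.

N* ≈ 237, C* ≈ 38.8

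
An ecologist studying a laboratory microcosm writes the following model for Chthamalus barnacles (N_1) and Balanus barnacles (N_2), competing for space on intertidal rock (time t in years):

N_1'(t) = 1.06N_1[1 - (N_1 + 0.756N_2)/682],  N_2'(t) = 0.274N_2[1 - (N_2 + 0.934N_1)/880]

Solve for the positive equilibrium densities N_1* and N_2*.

Setting both brackets to zero gives the nullclines N_1 + 0.756N_2 = 682 and 0.934N_1 + N_2 = 880.
Substituting N_2 = 880 - 0.934N_1 into the first: N_1(1 - 0.756·0.934) = 682 - 0.756·880.
So N_1* = 16.7/0.294 = 56.9, and then N_2* = 880 - 0.934·56.9 = 827.

N_1* ≈ 56.9, N_2* ≈ 827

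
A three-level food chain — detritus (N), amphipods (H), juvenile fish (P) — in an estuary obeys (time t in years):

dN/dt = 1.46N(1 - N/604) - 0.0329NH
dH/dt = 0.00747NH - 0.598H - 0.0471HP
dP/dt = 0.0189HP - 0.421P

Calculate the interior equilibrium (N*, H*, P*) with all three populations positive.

From dP/dt = 0: 0.0189H* = 0.421, so H* = 22.3.
From dN/dt = 0: 1.46(1 - N*/604) = 0.0329·22.3, giving N* = 604·(1 - 0.502) = 301.
From dH/dt = 0: 0.00747·301 - 0.598 = 0.0471P*, so P* = 1.65/0.0471 = 35.

N* ≈ 301, H* ≈ 22.3, P* ≈ 35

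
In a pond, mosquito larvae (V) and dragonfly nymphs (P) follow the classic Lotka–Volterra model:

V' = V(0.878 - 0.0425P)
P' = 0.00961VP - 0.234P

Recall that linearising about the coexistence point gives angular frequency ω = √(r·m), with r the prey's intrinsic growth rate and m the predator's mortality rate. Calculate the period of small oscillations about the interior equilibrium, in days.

T ≈ 13.9 days

Here r = 0.878 and m = 0.234, so r·m = 0.205.
ω = √0.205 = 0.453 per day, hence T = 2π/ω ≈ 13.9 days.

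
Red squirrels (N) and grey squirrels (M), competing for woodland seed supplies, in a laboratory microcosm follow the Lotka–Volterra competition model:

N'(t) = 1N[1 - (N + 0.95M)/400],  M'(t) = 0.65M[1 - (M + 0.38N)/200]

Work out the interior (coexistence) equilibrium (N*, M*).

N* ≈ 329, M* ≈ 75.1

Setting both brackets to zero gives the nullclines N + 0.95M = 400 and 0.38N + M = 200.
Substituting M = 200 - 0.38N into the first: N(1 - 0.95·0.38) = 400 - 0.95·200.
So N* = 210/0.639 = 329, and then M* = 200 - 0.38·329 = 75.1.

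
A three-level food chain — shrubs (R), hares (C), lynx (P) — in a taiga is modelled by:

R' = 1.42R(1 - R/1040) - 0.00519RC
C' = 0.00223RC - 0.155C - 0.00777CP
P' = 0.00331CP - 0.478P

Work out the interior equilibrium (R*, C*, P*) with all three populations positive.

From dP/dt = 0: 0.00331C* = 0.478, so C* = 144.
From dR/dt = 0: 1.42(1 - R*/1040) = 0.00519·144, giving R* = 1040·(1 - 0.528) = 491.
From dC/dt = 0: 0.00223·491 - 0.155 = 0.00777P*, so P* = 0.94/0.00777 = 121.

R* ≈ 491, C* ≈ 144, P* ≈ 121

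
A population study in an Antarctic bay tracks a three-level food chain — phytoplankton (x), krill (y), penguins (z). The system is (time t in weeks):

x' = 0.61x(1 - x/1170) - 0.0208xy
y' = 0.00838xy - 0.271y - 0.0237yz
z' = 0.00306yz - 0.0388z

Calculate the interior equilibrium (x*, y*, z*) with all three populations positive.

x* ≈ 664, y* ≈ 12.7, z* ≈ 223

From dz/dt = 0: 0.00306y* = 0.0388, so y* = 12.7.
From dx/dt = 0: 0.61(1 - x*/1170) = 0.0208·12.7, giving x* = 1170·(1 - 0.432) = 664.
From dy/dt = 0: 0.00838·664 - 0.271 = 0.0237z*, so z* = 5.29/0.0237 = 223.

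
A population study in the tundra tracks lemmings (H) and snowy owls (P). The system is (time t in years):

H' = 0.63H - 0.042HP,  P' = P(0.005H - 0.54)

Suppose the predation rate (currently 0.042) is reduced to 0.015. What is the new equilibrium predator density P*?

P* ≈ 42

At the interior fixed point, setting dH/dt = 0 with H > 0 fixes P* = (prey growth rate)/(HP coefficient) — independent of the other coefficients.
With the change, P* = 0.63/0.015 = 42; it rises from 15.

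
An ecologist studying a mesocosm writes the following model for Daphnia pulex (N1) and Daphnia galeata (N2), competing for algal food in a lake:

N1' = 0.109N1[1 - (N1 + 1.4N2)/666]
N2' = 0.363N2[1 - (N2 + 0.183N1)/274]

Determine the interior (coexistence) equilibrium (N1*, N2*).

N1* ≈ 380, N2* ≈ 205

Setting both brackets to zero gives the nullclines N1 + 1.4N2 = 666 and 0.183N1 + N2 = 274.
Substituting N2 = 274 - 0.183N1 into the first: N1(1 - 1.4·0.183) = 666 - 1.4·274.
So N1* = 282/0.744 = 380, and then N2* = 274 - 0.183·380 = 205.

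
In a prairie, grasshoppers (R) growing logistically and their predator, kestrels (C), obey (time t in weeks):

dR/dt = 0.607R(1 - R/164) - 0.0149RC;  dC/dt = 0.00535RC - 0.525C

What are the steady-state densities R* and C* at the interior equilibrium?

R* ≈ 98.1, C* ≈ 16.4

From dC/dt = 0 with C > 0: 0.00535R* = 0.525, so R* = 98.1.
Substitute into dR/dt = 0: 0.607(1 - 98.1/164) = 0.0149C*.
The bracket is 0.402, giving C* = 0.244/0.0149 = 16.4.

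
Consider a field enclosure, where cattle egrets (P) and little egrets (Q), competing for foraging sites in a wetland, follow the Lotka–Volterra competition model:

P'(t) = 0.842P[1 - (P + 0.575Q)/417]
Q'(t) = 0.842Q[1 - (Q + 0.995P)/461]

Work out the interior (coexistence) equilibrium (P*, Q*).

Setting both brackets to zero gives the nullclines P + 0.575Q = 417 and 0.995P + Q = 461.
Substituting Q = 461 - 0.995P into the first: P(1 - 0.575·0.995) = 417 - 0.575·461.
So P* = 152/0.428 = 355, and then Q* = 461 - 0.995·355 = 108.

P* ≈ 355, Q* ≈ 108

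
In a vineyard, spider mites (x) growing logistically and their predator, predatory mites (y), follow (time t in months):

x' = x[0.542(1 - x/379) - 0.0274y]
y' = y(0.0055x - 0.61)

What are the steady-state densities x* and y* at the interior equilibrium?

From dy/dt = 0 with y > 0: 0.0055x* = 0.61, so x* = 111.
Substitute into dx/dt = 0: 0.542(1 - 111/379) = 0.0274y*.
The bracket is 0.707, giving y* = 0.383/0.0274 = 14.

x* ≈ 111, y* ≈ 14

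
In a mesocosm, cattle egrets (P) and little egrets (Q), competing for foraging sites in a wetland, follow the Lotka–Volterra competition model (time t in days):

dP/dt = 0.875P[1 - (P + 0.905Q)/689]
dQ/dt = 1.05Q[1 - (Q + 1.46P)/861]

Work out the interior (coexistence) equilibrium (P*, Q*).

Setting both brackets to zero gives the nullclines P + 0.905Q = 689 and 1.46P + Q = 861.
Substituting Q = 861 - 1.46P into the first: P(1 - 0.905·1.46) = 689 - 0.905·861.
So P* = -90.2/-0.321 = 281, and then Q* = 861 - 1.46·281 = 451.

P* ≈ 281, Q* ≈ 451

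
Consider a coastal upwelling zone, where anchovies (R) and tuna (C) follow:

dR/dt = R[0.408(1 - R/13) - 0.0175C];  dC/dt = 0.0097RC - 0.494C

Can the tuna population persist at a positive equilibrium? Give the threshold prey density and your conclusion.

Threshold R = 50.9; K < 50.9, so no, the predator goes extinct.

The predator equation gives dC/dt > 0 only when R > 0.494/0.0097 = 50.9.
Without the predator, R → K = 13. Since 13 < 50.9, the predator cannot invade.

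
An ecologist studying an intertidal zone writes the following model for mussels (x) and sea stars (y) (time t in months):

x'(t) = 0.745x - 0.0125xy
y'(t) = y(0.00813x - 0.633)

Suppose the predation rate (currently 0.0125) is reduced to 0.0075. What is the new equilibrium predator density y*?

y* ≈ 99.3

At the interior fixed point, setting dx/dt = 0 with x > 0 fixes y* = (prey growth rate)/(xy coefficient) — independent of the other coefficients.
With the change, y* = 0.745/0.0075 = 99.3; it rises from 59.6.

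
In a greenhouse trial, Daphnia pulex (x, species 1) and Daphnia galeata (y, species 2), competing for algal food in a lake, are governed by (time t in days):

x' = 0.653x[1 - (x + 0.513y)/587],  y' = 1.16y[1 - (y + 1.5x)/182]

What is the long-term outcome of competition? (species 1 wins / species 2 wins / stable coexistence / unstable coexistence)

Compare the nullcline intercepts: K1/α12 = 587/0.513 = 1140 > K2 = 182; K2/α21 = 182/1.5 = 121 < K1 = 587.
Since the inequalities point opposite ways, species 1 can invade but species 2 cannot.

species 1 excludes species 2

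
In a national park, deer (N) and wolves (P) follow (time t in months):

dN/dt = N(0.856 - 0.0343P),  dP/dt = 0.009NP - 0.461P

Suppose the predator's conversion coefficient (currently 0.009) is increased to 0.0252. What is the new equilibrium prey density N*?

N* ≈ 18.3

At the interior fixed point, setting dP/dt = 0 with P > 0 fixes N* = (predator death rate)/(NP coefficient) — independent of the other coefficients.
With the change, N* = 0.461/0.0252 = 18.3; it falls from 51.2.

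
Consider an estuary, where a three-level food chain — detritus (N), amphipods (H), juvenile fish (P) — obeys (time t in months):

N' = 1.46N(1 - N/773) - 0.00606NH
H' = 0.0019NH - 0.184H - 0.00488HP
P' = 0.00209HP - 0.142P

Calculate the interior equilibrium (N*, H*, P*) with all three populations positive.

From dP/dt = 0: 0.00209H* = 0.142, so H* = 67.9.
From dN/dt = 0: 1.46(1 - N*/773) = 0.00606·67.9, giving N* = 773·(1 - 0.282) = 555.
From dH/dt = 0: 0.0019·555 - 0.184 = 0.00488P*, so P* = 0.871/0.00488 = 178.

N* ≈ 555, H* ≈ 67.9, P* ≈ 178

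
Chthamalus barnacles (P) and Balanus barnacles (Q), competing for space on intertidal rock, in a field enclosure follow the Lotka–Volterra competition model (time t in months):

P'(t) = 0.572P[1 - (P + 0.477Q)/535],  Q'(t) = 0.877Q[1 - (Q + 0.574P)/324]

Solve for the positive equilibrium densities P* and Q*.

Setting both brackets to zero gives the nullclines P + 0.477Q = 535 and 0.574P + Q = 324.
Substituting Q = 324 - 0.574P into the first: P(1 - 0.477·0.574) = 535 - 0.477·324.
So P* = 380/0.726 = 524, and then Q* = 324 - 0.574·524 = 23.3.

P* ≈ 524, Q* ≈ 23.3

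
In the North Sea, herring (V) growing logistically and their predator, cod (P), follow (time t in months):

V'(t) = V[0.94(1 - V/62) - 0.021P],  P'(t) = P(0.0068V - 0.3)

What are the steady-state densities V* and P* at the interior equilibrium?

From dP/dt = 0 with P > 0: 0.0068V* = 0.3, so V* = 44.1.
Substitute into dV/dt = 0: 0.94(1 - 44.1/62) = 0.021P*.
The bracket is 0.288, giving P* = 0.271/0.021 = 12.9.

V* ≈ 44.1, P* ≈ 12.9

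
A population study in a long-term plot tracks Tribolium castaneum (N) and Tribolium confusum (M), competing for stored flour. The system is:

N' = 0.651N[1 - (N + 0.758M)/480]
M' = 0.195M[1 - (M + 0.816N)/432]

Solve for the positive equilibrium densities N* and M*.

N* ≈ 400, M* ≈ 106

Setting both brackets to zero gives the nullclines N + 0.758M = 480 and 0.816N + M = 432.
Substituting M = 432 - 0.816N into the first: N(1 - 0.758·0.816) = 480 - 0.758·432.
So N* = 153/0.381 = 400, and then M* = 432 - 0.816·400 = 106.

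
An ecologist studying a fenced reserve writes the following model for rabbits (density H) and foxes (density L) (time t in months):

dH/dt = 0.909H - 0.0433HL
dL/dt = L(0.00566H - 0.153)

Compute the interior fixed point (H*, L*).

H* ≈ 27, L* ≈ 21

Set dL/dt = 0 with L > 0: 0.00566H - 0.153 = 0, so H* = 0.153/0.00566 = 27.
Set dH/dt = 0 with H > 0: 0.909 - 0.0433L = 0, so L* = 0.909/0.0433 = 21.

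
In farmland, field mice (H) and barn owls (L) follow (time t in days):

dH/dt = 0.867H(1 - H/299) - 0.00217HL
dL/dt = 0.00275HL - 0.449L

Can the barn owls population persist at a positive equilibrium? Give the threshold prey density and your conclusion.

Threshold H = 163; K > 163, so yes, the predator persists.

The predator equation gives dL/dt > 0 only when H > 0.449/0.00275 = 163.
Without the predator, H → K = 299. Since 299 > 163, the predator can invade and persist.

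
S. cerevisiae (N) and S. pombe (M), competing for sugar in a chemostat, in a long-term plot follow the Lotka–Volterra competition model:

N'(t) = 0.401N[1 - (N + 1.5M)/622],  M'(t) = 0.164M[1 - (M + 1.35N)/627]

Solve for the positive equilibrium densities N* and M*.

Setting both brackets to zero gives the nullclines N + 1.5M = 622 and 1.35N + M = 627.
Substituting M = 627 - 1.35N into the first: N(1 - 1.5·1.35) = 622 - 1.5·627.
So N* = -318/-1.03 = 311, and then M* = 627 - 1.35·311 = 208.

N* ≈ 311, M* ≈ 208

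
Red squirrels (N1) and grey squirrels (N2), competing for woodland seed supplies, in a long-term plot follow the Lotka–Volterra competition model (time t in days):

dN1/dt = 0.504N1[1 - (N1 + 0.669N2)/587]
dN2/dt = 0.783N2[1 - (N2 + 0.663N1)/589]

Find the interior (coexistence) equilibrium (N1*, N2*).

N1* ≈ 347, N2* ≈ 359

Setting both brackets to zero gives the nullclines N1 + 0.669N2 = 587 and 0.663N1 + N2 = 589.
Substituting N2 = 589 - 0.663N1 into the first: N1(1 - 0.669·0.663) = 587 - 0.669·589.
So N1* = 193/0.556 = 347, and then N2* = 589 - 0.663·347 = 359.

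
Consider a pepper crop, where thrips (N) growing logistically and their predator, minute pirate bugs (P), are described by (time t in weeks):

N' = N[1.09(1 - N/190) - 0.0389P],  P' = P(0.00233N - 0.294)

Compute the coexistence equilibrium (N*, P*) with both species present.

From dP/dt = 0 with P > 0: 0.00233N* = 0.294, so N* = 126.
Substitute into dN/dt = 0: 1.09(1 - 126/190) = 0.0389P*.
The bracket is 0.336, giving P* = 0.366/0.0389 = 9.41.

N* ≈ 126, P* ≈ 9.41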